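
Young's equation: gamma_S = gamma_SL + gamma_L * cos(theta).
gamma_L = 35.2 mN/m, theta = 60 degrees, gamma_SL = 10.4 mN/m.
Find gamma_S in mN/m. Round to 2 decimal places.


cos(60 deg) = 0.500000
gamma_S = 10.4 + 35.2 * 0.500000
= 28.00 mN/m

28.00


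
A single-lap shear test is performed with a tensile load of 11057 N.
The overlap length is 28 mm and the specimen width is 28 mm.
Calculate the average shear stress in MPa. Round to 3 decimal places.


Shear stress = F / (overlap * width)
= 11057 / (28 * 28)
= 11057 / 784
= 14.103 MPa

14.103


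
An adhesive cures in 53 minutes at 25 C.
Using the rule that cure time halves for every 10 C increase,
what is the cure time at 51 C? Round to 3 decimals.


Factor = 2^((51 - 25) / 10) = 6.0629
Cure time = 53 / 6.0629
= 8.742 minutes

8.742


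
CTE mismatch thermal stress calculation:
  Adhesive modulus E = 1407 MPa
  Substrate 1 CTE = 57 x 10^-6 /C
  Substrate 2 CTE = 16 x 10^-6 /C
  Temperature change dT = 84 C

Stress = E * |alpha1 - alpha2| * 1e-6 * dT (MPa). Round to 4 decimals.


delta_alpha = |57 - 16| = 41 x 10^-6/C
Stress = 1407 * 41e-6 * 84
= 4.8457 MPa

4.8457


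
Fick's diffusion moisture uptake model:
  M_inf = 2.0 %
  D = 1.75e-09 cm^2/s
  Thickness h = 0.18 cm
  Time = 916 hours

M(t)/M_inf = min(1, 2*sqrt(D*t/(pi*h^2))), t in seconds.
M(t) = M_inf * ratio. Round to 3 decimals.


t_sec = 916 * 3600 = 3297600
ratio = 2*sqrt(1.75e-09*3297600/(pi*0.18^2))
= min(1, 0.476212)
= 0.476212
M(t) = 2.0 * 0.476212 = 0.952 %

0.952


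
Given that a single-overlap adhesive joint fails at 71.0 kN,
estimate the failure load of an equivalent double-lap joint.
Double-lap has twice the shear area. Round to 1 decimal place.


Double-lap factor = 2
Expected load = 71.0 * 2 = 142.0 kN

142.0


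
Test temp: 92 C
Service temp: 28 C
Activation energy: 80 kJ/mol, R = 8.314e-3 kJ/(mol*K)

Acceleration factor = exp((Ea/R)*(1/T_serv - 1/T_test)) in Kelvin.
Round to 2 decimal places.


AF = exp((80/0.008314)*(1/301.15 - 1/365.15))
= 270.49

270.49


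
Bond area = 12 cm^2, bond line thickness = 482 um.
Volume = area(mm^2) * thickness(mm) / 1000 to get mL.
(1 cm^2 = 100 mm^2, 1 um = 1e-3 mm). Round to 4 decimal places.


area_mm2 = 12 * 100 = 1200
blt_mm = 482 * 1e-3 = 0.482
vol_mm3 = 1200 * 0.482 = 578.4
vol_mL = 578.4 / 1000 = 0.5784 mL

0.5784


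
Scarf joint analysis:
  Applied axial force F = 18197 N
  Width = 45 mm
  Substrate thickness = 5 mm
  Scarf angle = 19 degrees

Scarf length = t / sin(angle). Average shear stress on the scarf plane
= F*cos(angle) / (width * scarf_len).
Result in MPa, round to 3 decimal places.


Scarf length = 5 / sin(19 deg) = 15.3578 mm
cos(19 deg) = 0.945519
Shear = 18197 * 0.945519 / (45 * 15.3578)
= 24.896 MPa

24.896


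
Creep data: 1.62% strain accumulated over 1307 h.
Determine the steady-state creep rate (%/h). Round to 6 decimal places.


Rate = 1.62 / 1307 = 0.001239 %/h

0.001239


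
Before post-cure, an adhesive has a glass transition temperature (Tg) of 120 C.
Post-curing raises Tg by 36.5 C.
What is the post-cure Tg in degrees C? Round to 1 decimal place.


Tg_post = Tg_base + delta_Tg
= 120 + 36.5
= 156.5 C

156.5


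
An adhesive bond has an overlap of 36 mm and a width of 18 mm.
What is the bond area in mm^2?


Bond area = overlap * width
= 36 * 18
= 648 mm^2

648


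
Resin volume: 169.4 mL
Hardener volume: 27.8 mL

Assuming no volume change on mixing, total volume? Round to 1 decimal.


V_total = 169.4 + 27.8 = 197.2 mL

197.2


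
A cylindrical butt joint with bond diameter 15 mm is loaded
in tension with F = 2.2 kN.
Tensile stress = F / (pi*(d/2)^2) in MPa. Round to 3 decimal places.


Area = pi * (15/2)^2 = 176.7146 mm^2
Stress = 2.2*1000 / 176.7146
= 12.449 MPa

12.449


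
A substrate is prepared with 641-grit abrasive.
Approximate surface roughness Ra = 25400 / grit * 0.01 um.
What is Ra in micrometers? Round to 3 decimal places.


Ra = 25400 / 641 * 0.01 = 0.396 um

0.396


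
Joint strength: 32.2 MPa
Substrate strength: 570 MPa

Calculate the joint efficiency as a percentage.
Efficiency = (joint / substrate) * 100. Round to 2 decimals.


Efficiency = (32.2 / 570) * 100 = 5.65%

5.65


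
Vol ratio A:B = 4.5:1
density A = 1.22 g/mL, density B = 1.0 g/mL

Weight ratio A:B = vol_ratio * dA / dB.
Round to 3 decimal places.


Weight ratio = 4.5 * 1.22 / 1.0
= 5.490

5.490


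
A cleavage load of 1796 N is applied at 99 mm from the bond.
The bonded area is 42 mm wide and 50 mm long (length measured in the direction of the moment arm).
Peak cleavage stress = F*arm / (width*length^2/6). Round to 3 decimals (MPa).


Moment = 1796 * 99 = 177804 N*mm
Section modulus = 42 * 2500 / 6 = 105000 / 6 mm^3
Stress = 177804 / (105000 / 6) = 1066824 / 105000
= 10.160 MPa

10.160


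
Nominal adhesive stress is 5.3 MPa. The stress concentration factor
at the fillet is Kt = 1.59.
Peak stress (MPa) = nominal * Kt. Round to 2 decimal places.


Peak = 5.3 * 1.59 = 8.43 MPa

8.43


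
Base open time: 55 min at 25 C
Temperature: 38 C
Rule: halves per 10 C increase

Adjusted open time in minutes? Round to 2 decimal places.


Acceleration = 2^((38-25)/10) = 2.4623
Open time = 55 / 2.4623 = 22.34 min

22.34


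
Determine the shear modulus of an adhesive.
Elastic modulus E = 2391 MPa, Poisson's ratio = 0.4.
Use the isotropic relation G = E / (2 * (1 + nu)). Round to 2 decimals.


G = 2391 / (2*(1+0.4)) = 2391 / 2.80
= 853.93 MPa

853.93


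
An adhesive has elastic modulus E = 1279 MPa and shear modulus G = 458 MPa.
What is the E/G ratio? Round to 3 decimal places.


E/G = 1279 / 458 = 2.793

2.793


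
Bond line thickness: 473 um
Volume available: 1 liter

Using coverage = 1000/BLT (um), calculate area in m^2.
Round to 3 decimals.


1 L = 1e6 mm^3, thickness = 473 um = 0.473 mm
Area = 1e6 / 0.473 mm^2 = (1e6 / 0.473) / 1e6 m^2 = 1000 / 473 m^2
= 2.114 m^2

2.114


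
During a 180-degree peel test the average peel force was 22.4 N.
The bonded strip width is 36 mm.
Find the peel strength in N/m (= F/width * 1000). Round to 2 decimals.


Peel strength = F/width * 1000
= 22.4 / 36 * 1000
= 622.22 N/m

622.22


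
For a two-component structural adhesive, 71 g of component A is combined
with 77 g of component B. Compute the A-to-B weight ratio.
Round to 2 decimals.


Weight ratio A:B = 71 / 77
= 0.92

0.92


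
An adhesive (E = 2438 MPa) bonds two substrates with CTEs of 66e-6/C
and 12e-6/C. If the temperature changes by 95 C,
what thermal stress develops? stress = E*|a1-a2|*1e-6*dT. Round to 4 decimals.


Stress = 2438 * |66 - 12| * 1e-6 * 95
= 12.5069 MPa

12.5069


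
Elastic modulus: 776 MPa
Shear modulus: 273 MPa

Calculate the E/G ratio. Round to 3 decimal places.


E / G = 776 / 273 = 2.842

2.842


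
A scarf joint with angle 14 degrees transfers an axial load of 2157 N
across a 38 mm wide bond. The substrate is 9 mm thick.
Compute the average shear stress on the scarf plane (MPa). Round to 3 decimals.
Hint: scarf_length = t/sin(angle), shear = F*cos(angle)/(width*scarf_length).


scarf_length = 9 / sin(14 deg) = 37.2021 mm
cos(14 deg) = 0.970296
shear stress = 2157 * 0.970296 / (38 * 37.2021)
= 1.480 MPa

1.480


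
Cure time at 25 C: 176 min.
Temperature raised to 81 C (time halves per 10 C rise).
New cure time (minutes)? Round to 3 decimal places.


Acceleration factor = 2^(56/10) = 48.5029
New time = 176 / 48.5029 = 3.629 min

3.629


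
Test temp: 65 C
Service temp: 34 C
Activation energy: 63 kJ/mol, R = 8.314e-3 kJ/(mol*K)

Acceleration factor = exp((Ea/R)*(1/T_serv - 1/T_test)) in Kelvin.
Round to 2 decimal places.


AF = exp((63/0.008314)*(1/307.15 - 1/338.15))
= 9.60

9.60


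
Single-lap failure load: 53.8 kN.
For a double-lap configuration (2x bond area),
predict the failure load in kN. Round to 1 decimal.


Failure load = 53.8 * 2 = 107.6 kN

107.6


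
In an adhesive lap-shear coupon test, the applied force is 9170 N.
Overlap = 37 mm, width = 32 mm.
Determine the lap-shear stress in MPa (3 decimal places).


stress = F / (overlap * width)
= 9170 / (37 * 32)
= 7.745 MPa

7.745


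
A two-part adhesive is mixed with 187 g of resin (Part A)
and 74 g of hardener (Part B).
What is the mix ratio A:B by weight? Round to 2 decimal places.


Mix ratio = mass_A / mass_B
= 187 / 74
= 2.53

2.53


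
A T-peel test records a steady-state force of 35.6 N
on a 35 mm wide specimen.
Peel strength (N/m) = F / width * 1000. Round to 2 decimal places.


Peel strength = 35.6 / 35 * 1000
= 1017.14 N/m

1017.14


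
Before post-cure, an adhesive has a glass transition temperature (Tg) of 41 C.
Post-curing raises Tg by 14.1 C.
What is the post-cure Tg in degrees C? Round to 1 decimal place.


Tg_post = Tg_base + delta_Tg
= 41 + 14.1
= 55.1 C

55.1


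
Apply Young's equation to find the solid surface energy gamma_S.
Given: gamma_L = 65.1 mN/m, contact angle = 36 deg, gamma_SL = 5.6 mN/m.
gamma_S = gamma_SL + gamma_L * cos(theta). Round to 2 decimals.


theta_rad = 36 * pi/180 = 0.628319
gamma_S = 5.6 + 65.1 * cos(0.628319)
= 58.27 mN/m

58.27


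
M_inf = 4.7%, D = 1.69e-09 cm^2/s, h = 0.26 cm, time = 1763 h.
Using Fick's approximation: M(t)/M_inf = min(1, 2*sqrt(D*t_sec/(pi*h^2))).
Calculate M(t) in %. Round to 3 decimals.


t = 6346800 s
ratio = min(1, 2*sqrt(1.69e-09*6346800/(pi*0.0676)))
= 0.449472
M(t) = 4.7 * 0.449472 = 2.113%

2.113


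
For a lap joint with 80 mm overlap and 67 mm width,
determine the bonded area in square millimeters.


Area = 80 * 67 = 5360 mm^2

5360


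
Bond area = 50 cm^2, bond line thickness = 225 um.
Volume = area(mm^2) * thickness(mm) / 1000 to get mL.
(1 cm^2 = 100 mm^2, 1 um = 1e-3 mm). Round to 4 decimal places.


area_mm2 = 50 * 100 = 5000
blt_mm = 225 * 1e-3 = 0.225
vol_mm3 = 5000 * 0.225 = 1125.0
vol_mL = 1125.0 / 1000 = 1.1250 mL

1.1250


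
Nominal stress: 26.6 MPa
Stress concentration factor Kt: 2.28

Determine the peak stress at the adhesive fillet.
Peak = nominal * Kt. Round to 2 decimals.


Peak stress = 26.6 * 2.28
= 60.65 MPa

60.65


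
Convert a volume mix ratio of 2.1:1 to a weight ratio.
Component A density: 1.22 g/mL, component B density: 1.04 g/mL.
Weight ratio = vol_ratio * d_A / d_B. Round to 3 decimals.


= 2.1 * 1.22 / 1.04 = 2.463

2.463


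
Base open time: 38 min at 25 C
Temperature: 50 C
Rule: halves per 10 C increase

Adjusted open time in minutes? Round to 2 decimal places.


Acceleration = 2^((50-25)/10) = 5.6569
Open time = 38 / 5.6569 = 6.72 min

6.72


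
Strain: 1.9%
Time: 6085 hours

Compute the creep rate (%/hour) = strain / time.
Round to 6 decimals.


Creep rate = 1.9 / 6085
= 0.000312 %/h

0.000312


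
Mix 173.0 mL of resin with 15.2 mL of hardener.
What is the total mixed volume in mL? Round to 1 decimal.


Total = 173.0 + 15.2 = 188.2 mL

188.2


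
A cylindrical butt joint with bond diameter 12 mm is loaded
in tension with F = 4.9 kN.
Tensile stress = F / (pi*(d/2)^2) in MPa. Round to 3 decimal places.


Area = pi * (12/2)^2 = 113.0973 mm^2
Stress = 4.9*1000 / 113.0973
= 43.326 MPa

43.326


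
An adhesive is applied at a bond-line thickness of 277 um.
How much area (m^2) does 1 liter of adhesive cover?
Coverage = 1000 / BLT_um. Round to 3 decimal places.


Coverage = 1000 / 277 = 3.610 m^2

3.610


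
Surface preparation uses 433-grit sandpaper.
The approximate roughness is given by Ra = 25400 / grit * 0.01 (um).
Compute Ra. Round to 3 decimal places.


Ra = 25400 / 433 * 0.01
= 254 / 433
= 0.587 um

0.587


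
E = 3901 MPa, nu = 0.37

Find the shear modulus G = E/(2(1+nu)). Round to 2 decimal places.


G = 3901 / (2 * 1.37)
= 1423.72 MPa

1423.72


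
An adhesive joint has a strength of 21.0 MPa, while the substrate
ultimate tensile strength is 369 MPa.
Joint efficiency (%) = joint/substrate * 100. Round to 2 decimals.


Efficiency = 21.0 / 369 * 100
= 5.69%

5.69


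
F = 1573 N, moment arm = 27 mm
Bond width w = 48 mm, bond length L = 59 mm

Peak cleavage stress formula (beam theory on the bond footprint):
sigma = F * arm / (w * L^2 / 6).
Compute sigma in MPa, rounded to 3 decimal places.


sigma = (1573 * 27) / (48 * 3481 / 6)
= 42471 * 6 / 167088
= 254826 / 167088
= 1.525 MPa

1.525


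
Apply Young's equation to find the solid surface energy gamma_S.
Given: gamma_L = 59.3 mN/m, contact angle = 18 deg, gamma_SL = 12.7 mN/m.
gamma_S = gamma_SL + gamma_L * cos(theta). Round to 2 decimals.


theta_rad = 18 * pi/180 = 0.314159
gamma_S = 12.7 + 59.3 * cos(0.314159)
= 69.10 mN/m

69.10


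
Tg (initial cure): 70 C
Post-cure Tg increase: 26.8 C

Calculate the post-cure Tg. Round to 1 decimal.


Post-cure Tg = 70 + 26.8 = 96.8 C

96.8


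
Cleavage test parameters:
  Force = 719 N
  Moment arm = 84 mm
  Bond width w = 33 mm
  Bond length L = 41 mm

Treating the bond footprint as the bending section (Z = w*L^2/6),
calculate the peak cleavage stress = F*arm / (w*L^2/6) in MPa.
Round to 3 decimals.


M = 719 * 84 = 60396 N*mm
Z = 33 * 41^2 / 6 = 55473 / 6 mm^3
sigma = M / Z = 6 * 60396 / 55473 = 362376 / 55473
= 6.532 MPa

6.532


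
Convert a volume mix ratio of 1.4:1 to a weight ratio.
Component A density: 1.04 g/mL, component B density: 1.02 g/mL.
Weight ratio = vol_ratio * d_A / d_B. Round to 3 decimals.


= 1.4 * 1.04 / 1.02 = 1.427

1.427


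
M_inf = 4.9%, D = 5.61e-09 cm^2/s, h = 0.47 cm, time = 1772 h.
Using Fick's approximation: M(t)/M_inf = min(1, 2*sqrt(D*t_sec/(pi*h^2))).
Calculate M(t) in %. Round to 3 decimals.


t = 6379200 s
ratio = min(1, 2*sqrt(5.61e-09*6379200/(pi*0.2209)))
= 0.454173
M(t) = 4.9 * 0.454173 = 2.225%

2.225


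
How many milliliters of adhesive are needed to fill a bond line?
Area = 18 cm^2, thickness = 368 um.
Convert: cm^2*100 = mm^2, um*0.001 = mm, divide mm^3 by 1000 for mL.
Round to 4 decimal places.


= (18 * 100) * (368 * 0.001) / 1000
= 0.6624 mL

0.6624


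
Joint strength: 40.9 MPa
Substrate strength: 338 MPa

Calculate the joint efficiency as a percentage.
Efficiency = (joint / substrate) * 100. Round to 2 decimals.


Efficiency = (40.9 / 338) * 100 = 12.10%

12.10


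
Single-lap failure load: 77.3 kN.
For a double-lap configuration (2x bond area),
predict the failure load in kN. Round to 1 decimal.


Failure load = 77.3 * 2 = 154.6 kN

154.6


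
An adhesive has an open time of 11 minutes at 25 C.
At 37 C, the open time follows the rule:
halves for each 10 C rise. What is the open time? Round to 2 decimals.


Factor = 2^((37-25)/10) = 2.2974
Open time = 11 / 2.2974 = 4.79 min

4.79


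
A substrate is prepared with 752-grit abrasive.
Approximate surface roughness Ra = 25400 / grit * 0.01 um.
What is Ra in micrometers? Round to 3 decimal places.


Ra = 25400 / 752 * 0.01 = 0.338 um

0.338


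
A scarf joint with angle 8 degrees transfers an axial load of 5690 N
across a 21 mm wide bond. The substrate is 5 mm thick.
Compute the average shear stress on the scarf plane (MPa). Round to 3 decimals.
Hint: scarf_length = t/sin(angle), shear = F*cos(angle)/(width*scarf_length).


scarf_length = 5 / sin(8 deg) = 35.9265 mm
cos(8 deg) = 0.990268
shear stress = 5690 * 0.990268 / (21 * 35.9265)
= 7.468 MPa

7.468


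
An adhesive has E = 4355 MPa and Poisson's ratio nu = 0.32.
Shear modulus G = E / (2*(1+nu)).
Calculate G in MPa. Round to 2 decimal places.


G = 4355 / (2*(1+0.32))
= 4355 / 2.64
= 1649.62 MPa

1649.62


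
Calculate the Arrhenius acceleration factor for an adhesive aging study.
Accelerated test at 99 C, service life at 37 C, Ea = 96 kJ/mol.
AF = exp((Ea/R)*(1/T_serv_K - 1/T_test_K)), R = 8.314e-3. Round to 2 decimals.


T_test = 372.15 K, T_serv = 310.15 K
Ea/R = 96 / 0.008314 = 11546.79
AF = exp(11546.79 * (1/310.15 - 1/372.15))
= 493.96

493.96


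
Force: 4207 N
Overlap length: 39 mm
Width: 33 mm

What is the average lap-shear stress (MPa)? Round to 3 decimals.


Average shear stress = F / (overlap * width)
= 4207 / (39 * 33)
= 3.269 MPa

3.269


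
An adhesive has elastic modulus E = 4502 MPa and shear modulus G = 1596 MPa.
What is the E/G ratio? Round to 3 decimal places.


E/G = 4502 / 1596 = 2.821

2.821


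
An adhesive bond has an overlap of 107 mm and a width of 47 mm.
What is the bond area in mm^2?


Bond area = overlap * width
= 107 * 47
= 5029 mm^2

5029


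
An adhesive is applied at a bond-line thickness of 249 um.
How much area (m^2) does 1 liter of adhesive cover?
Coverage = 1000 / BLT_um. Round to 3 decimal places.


Coverage = 1000 / 249 = 4.016 m^2

4.016


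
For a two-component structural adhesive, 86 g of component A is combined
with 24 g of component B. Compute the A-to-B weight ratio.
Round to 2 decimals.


Weight ratio A:B = 86 / 24
= 3.58

3.58


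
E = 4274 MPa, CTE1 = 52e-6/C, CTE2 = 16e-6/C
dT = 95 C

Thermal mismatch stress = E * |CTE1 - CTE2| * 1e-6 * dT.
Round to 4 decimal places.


= 4274 * 36e-6 * 95
= 14.6171 MPa

14.6171


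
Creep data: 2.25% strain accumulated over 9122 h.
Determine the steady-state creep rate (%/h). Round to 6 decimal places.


Rate = 2.25 / 9122 = 0.000247 %/h

0.000247


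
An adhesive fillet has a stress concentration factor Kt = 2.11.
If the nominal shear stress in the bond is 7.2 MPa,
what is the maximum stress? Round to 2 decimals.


Max stress = 7.2 * 2.11 = 15.19 MPa

15.19


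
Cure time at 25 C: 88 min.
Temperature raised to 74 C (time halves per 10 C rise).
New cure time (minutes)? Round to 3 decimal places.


Acceleration factor = 2^(49/10) = 29.8571
New time = 88 / 29.8571 = 2.947 min

2.947


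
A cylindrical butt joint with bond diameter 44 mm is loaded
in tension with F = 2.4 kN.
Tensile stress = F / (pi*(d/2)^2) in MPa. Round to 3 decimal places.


Area = pi * (44/2)^2 = 1520.5308 mm^2
Stress = 2.4*1000 / 1520.5308
= 1.578 MPa

1.578


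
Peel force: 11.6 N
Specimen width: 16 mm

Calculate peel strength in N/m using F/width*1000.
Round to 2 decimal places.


Peel strength = 11.6 / 16 * 1000 = 725.00 N/m

725.00


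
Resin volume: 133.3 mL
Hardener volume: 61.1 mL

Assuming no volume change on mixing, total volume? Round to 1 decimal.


V_total = 133.3 + 61.1 = 194.4 mL

194.4


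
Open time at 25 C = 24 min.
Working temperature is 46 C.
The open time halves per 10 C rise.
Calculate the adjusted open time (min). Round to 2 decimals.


factor = 2^((46 - 25) / 10) = 4.2871
ot = 24 / 4.2871 = 5.60 min

5.60


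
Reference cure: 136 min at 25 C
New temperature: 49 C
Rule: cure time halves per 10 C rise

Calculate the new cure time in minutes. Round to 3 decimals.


factor = 2^((49-25)/10) = 5.2780
t_new = 136 / 5.2780 = 25.767 min

25.767


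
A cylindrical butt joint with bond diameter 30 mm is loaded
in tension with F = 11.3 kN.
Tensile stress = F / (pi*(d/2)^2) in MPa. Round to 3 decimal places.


Area = pi * (30/2)^2 = 706.8583 mm^2
Stress = 11.3*1000 / 706.8583
= 15.986 MPa

15.986


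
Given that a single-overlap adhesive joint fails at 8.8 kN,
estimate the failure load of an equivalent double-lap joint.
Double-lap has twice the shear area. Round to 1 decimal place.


Double-lap factor = 2
Expected load = 8.8 * 2 = 17.6 kN

17.6


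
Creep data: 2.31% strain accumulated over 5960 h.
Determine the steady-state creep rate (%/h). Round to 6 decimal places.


Rate = 2.31 / 5960 = 0.000388 %/h

0.000388


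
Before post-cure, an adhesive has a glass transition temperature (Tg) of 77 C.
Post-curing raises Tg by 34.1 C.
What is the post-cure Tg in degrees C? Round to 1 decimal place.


Tg_post = Tg_base + delta_Tg
= 77 + 34.1
= 111.1 C

111.1


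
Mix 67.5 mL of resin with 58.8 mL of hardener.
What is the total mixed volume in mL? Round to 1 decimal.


Total = 67.5 + 58.8 = 126.3 mL

126.3


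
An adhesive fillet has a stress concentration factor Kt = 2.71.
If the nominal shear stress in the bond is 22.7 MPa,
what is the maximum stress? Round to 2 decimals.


Max stress = 22.7 * 2.71 = 61.52 MPa

61.52


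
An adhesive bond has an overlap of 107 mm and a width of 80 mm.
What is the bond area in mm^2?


Bond area = overlap * width
= 107 * 80
= 8560 mm^2

8560


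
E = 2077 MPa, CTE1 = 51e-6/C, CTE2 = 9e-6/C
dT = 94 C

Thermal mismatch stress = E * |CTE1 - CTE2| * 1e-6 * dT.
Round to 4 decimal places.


= 2077 * 42e-6 * 94
= 8.2000 MPa

8.2000


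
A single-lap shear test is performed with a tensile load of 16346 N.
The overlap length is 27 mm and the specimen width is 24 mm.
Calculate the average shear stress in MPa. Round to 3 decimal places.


Shear stress = F / (overlap * width)
= 16346 / (27 * 24)
= 16346 / 648
= 25.225 MPa

25.225


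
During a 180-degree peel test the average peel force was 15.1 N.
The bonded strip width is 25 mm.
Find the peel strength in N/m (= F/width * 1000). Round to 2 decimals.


Peel strength = F/width * 1000
= 15.1 / 25 * 1000
= 604.00 N/m

604.00


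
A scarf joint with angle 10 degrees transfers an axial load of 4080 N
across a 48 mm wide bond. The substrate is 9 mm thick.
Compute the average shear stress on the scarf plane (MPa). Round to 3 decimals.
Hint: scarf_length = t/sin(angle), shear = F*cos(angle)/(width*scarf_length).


scarf_length = 9 / sin(10 deg) = 51.8289 mm
cos(10 deg) = 0.984808
shear stress = 4080 * 0.984808 / (48 * 51.8289)
= 1.615 MPa

1.615


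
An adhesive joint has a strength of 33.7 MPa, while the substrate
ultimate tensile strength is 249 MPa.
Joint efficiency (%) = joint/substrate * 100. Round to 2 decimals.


Efficiency = 33.7 / 249 * 100
= 13.53%

13.53


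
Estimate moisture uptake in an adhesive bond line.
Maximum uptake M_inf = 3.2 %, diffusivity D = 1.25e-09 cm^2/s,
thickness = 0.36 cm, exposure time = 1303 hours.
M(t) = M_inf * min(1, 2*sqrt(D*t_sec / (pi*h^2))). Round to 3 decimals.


Convert time: 1303 h = 4690800 s
ratio = min(1, 2*sqrt(1.25e-09*4690800/(pi*0.36^2)))
= 0.240011
M(t) = 3.2 * 0.240011 = 0.768%

0.768


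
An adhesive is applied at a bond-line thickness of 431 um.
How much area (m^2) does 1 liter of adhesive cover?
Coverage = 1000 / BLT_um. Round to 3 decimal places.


Coverage = 1000 / 431 = 2.320 m^2

2.320


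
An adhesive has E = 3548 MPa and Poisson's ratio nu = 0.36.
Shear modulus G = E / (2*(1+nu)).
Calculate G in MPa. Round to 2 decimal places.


G = 3548 / (2*(1+0.36))
= 3548 / 2.72
= 1304.41 MPa

1304.41


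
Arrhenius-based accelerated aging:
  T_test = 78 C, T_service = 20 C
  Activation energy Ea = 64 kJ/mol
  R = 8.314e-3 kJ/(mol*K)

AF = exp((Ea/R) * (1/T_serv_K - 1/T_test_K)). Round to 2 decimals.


T_test_K = 351.15, T_serv_K = 293.15
AF = exp((64/8.314e-3) * (1/293.15 - 1/351.15))
= 76.50

76.50


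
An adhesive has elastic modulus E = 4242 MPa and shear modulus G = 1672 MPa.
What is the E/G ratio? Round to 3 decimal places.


E/G = 4242 / 1672 = 2.537

2.537


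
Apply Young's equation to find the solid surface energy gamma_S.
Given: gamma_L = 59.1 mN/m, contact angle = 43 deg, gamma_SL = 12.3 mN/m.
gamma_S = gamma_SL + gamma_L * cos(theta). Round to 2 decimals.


theta_rad = 43 * pi/180 = 0.750492
gamma_S = 12.3 + 59.1 * cos(0.750492)
= 55.52 mN/m

55.52


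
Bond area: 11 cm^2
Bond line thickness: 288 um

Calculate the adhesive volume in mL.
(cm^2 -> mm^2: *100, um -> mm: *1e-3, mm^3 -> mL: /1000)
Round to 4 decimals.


V = 11*100 * 288*1e-3 / 1000
= 0.3168 mL

0.3168


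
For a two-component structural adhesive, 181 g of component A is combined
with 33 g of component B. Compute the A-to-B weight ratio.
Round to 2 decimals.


Weight ratio A:B = 181 / 33
= 5.48

5.48


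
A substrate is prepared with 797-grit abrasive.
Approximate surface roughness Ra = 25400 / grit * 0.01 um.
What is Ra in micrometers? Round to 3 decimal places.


Ra = 25400 / 797 * 0.01 = 0.319 um

0.319


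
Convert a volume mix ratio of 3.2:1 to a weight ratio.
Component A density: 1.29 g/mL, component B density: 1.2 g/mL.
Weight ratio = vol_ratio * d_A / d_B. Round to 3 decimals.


= 3.2 * 1.29 / 1.2 = 3.440

3.440


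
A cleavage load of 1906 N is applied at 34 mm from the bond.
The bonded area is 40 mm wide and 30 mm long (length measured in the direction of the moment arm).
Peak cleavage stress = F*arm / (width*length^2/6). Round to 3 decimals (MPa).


Moment = 1906 * 34 = 64804 N*mm
Section modulus = 40 * 900 / 6 = 36000 / 6 mm^3
Stress = 64804 / (36000 / 6) = 388824 / 36000
= 10.801 MPa

10.801


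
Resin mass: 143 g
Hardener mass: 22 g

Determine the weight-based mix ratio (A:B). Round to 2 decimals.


Ratio = 143 / 22 = 6.50

6.50


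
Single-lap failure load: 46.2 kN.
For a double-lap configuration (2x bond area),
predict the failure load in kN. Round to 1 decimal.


Failure load = 46.2 * 2 = 92.4 kN

92.4


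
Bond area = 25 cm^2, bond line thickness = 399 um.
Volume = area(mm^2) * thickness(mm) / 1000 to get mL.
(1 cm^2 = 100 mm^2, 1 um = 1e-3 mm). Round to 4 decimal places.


area_mm2 = 25 * 100 = 2500
blt_mm = 399 * 1e-3 = 0.399
vol_mm3 = 2500 * 0.399 = 997.5
vol_mL = 997.5 / 1000 = 0.9975 mL

0.9975


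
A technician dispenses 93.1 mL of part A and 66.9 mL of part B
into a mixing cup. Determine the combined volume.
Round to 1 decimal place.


Combined volume = 93.1 + 66.9
= 160.0 mL

160.0


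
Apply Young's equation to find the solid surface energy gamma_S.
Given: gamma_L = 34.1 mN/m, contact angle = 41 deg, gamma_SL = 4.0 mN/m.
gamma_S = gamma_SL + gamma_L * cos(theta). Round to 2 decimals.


theta_rad = 41 * pi/180 = 0.715585
gamma_S = 4.0 + 34.1 * cos(0.715585)
= 29.74 mN/m

29.74


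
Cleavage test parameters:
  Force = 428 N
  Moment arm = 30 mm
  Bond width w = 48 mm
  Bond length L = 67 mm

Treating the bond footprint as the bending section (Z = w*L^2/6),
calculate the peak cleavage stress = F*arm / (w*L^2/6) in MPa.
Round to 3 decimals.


M = 428 * 30 = 12840 N*mm
Z = 48 * 67^2 / 6 = 215472 / 6 mm^3
sigma = M / Z = 6 * 12840 / 215472 = 77040 / 215472
= 0.358 MPa

0.358


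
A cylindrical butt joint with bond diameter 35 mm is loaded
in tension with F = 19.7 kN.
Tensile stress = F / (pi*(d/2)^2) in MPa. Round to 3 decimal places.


Area = pi * (35/2)^2 = 962.1128 mm^2
Stress = 19.7*1000 / 962.1128
= 20.476 MPa

20.476


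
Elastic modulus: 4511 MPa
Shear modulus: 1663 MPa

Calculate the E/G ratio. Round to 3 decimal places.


E / G = 4511 / 1663 = 2.713

2.713


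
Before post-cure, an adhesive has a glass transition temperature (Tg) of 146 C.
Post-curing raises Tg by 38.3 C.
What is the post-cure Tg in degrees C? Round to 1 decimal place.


Tg_post = Tg_base + delta_Tg
= 146 + 38.3
= 184.3 C

184.3


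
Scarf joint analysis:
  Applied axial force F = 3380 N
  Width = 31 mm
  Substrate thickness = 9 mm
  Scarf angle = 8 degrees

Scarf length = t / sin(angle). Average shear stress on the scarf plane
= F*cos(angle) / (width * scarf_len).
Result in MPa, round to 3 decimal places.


Scarf length = 9 / sin(8 deg) = 64.6677 mm
cos(8 deg) = 0.990268
Shear = 3380 * 0.990268 / (31 * 64.6677)
= 1.670 MPa

1.670


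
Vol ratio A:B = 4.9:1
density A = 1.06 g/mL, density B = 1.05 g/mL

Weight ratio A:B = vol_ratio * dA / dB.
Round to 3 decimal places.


Weight ratio = 4.9 * 1.06 / 1.05
= 4.947

4.947


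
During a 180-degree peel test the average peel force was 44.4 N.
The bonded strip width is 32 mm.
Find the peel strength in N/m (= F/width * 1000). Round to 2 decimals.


Peel strength = F/width * 1000
= 44.4 / 32 * 1000
= 1387.50 N/m

1387.50


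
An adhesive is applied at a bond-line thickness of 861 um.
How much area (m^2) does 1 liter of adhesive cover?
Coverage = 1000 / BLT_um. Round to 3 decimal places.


Coverage = 1000 / 861 = 1.161 m^2

1.161


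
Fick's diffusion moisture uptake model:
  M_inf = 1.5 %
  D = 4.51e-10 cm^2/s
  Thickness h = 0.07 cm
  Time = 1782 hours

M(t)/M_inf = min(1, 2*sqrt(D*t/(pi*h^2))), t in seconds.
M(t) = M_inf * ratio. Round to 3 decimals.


t_sec = 1782 * 3600 = 6415200
ratio = 2*sqrt(4.51e-10*6415200/(pi*0.07^2))
= min(1, 0.867062)
= 0.867062
M(t) = 1.5 * 0.867062 = 1.301 %

1.301


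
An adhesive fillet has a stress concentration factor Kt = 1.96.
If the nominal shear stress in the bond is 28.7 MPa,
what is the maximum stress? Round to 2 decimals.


Max stress = 28.7 * 1.96 = 56.25 MPa

56.25


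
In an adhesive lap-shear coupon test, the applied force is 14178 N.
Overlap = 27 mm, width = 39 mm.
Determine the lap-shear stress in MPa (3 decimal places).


stress = F / (overlap * width)
= 14178 / (27 * 39)
= 13.464 MPa

13.464


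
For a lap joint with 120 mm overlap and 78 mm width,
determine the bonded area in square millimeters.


Area = 120 * 78 = 9360 mm^2

9360


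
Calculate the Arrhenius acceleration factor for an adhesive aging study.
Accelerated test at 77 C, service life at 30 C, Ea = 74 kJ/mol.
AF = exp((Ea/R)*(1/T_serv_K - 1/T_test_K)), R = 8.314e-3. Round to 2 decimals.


T_test = 350.15 K, T_serv = 303.15 K
Ea/R = 74 / 0.008314 = 8900.65
AF = exp(8900.65 * (1/303.15 - 1/350.15))
= 51.47

51.47


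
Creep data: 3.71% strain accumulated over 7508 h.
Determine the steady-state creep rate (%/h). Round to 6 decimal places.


Rate = 3.71 / 7508 = 0.000494 %/h

0.000494


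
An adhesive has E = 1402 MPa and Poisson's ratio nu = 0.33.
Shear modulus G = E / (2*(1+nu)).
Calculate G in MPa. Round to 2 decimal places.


G = 1402 / (2*(1+0.33))
= 1402 / 2.66
= 527.07 MPa

527.07


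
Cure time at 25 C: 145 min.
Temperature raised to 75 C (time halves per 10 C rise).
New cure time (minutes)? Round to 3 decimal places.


Acceleration factor = 2^(50/10) = 32.0000
New time = 145 / 32.0000 = 4.531 min

4.531


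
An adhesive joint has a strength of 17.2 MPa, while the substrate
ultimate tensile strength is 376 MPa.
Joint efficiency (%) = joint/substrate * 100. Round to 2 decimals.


Efficiency = 17.2 / 376 * 100
= 4.57%

4.57


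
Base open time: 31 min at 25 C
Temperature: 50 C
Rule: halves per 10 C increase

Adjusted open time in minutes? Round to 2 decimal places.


Acceleration = 2^((50-25)/10) = 5.6569
Open time = 31 / 5.6569 = 5.48 min

5.48


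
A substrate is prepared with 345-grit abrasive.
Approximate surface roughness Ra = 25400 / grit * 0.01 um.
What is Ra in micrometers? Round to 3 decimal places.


Ra = 25400 / 345 * 0.01 = 0.736 um

0.736


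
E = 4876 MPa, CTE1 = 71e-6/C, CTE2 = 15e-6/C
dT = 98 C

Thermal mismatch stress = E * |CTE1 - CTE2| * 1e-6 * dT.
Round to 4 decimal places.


= 4876 * 56e-6 * 98
= 26.7595 MPa

26.7595


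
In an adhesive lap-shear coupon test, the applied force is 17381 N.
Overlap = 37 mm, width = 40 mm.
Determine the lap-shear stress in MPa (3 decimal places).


stress = F / (overlap * width)
= 17381 / (37 * 40)
= 11.744 MPa

11.744


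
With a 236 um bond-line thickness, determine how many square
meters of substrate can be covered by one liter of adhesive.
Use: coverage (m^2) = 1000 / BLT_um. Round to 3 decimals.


Coverage = 1000 / 236 = 4.237 m^2

4.237


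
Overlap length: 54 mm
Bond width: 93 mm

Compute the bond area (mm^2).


Bond area = 54 * 93 = 5022 mm^2

5022


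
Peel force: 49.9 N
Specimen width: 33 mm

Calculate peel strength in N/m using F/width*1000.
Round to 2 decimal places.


Peel strength = 49.9 / 33 * 1000 = 1512.12 N/m

1512.12


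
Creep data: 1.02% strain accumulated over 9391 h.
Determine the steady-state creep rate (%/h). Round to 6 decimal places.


Rate = 1.02 / 9391 = 0.000109 %/h

0.000109


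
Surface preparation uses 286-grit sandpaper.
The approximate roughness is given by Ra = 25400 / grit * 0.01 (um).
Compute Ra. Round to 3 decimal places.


Ra = 25400 / 286 * 0.01
= 254 / 286
= 0.888 um

0.888


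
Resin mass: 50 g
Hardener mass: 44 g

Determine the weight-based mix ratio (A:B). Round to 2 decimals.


Ratio = 50 / 44 = 1.14

1.14


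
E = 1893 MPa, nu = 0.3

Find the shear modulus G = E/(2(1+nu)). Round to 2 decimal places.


G = 1893 / (2 * 1.30)
= 728.08 MPa

728.08


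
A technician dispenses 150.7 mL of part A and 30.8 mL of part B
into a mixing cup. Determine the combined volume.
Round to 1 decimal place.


Combined volume = 150.7 + 30.8
= 181.5 mL

181.5


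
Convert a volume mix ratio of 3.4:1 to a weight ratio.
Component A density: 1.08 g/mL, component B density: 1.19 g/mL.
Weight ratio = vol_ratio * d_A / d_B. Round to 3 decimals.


= 3.4 * 1.08 / 1.19 = 3.086

3.086


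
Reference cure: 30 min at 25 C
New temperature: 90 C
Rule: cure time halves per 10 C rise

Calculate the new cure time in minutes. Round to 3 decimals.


factor = 2^((90-25)/10) = 90.5097
t_new = 30 / 90.5097 = 0.331 min

0.331


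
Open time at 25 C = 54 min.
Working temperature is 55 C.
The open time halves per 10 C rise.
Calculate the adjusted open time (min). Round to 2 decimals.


factor = 2^((55 - 25) / 10) = 8.0000
ot = 54 / 8.0000 = 6.75 min

6.75


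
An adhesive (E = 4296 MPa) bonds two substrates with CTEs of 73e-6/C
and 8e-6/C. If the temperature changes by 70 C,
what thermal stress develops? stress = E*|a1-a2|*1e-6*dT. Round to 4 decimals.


Stress = 4296 * |73 - 8| * 1e-6 * 70
= 19.5468 MPa

19.5468


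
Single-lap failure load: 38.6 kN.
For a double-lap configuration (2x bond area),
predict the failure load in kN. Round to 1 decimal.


Failure load = 38.6 * 2 = 77.2 kN

77.2


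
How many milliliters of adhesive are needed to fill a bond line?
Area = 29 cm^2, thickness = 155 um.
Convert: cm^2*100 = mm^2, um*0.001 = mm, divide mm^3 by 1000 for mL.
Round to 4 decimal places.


= (29 * 100) * (155 * 0.001) / 1000
= 0.4495 mL

0.4495


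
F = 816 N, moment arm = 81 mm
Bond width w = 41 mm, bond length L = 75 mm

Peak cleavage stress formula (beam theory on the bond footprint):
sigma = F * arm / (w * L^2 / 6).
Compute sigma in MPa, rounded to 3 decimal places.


sigma = (816 * 81) / (41 * 5625 / 6)
= 66096 * 6 / 230625
= 396576 / 230625
= 1.720 MPa

1.720


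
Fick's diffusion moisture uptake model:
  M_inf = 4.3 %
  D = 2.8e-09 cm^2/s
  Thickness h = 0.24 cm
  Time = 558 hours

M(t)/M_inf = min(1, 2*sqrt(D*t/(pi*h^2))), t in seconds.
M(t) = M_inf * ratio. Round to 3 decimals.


t_sec = 558 * 3600 = 2008800
ratio = 2*sqrt(2.8e-09*2008800/(pi*0.24^2))
= min(1, 0.352607)
= 0.352607
M(t) = 4.3 * 0.352607 = 1.516 %

1.516


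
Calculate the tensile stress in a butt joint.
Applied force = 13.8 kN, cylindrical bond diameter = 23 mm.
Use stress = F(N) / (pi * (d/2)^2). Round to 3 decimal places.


A = pi * 11.5^2 = 415.4756 mm^2
sigma = 13800.0 / 415.4756 = 33.215 MPa

33.215


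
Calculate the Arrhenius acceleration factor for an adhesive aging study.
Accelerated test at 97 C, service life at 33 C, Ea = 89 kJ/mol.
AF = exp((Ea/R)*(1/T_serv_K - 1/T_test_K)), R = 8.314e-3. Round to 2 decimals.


T_test = 370.15 K, T_serv = 306.15 K
Ea/R = 89 / 0.008314 = 10704.84
AF = exp(10704.84 * (1/306.15 - 1/370.15))
= 422.30

422.30


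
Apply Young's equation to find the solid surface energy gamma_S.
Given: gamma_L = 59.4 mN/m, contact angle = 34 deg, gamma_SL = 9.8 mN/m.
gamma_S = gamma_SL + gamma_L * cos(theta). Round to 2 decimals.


theta_rad = 34 * pi/180 = 0.593412
gamma_S = 9.8 + 59.4 * cos(0.593412)
= 59.04 mN/m

59.04


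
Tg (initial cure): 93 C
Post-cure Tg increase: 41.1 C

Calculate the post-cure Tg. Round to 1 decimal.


Post-cure Tg = 93 + 41.1 = 134.1 C

134.1


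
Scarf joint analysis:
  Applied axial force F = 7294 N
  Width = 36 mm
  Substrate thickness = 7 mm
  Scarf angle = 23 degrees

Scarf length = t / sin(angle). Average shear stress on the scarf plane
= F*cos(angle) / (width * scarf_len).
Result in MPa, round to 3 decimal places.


Scarf length = 7 / sin(23 deg) = 17.9151 mm
cos(23 deg) = 0.920505
Shear = 7294 * 0.920505 / (36 * 17.9151)
= 10.410 MPa

10.410


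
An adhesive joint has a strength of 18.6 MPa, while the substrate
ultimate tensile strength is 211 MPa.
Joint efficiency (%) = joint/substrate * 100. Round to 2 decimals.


Efficiency = 18.6 / 211 * 100
= 8.82%

8.82


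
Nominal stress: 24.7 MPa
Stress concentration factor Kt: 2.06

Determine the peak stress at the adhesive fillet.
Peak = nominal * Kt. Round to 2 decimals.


Peak stress = 24.7 * 2.06
= 50.88 MPa

50.88


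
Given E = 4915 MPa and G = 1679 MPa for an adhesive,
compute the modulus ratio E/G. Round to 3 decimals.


E/G ratio = 4915 / 1679 = 2.927

2.927


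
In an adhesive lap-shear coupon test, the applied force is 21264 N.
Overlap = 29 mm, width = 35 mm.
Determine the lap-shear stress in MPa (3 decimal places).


stress = F / (overlap * width)
= 21264 / (29 * 35)
= 20.950 MPa

20.950


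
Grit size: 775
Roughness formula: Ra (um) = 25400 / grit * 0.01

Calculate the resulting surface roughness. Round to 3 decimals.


Ra = 25400 / 775 * 0.01
= 0.328 um

0.328


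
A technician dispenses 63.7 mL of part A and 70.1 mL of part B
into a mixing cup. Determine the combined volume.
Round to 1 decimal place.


Combined volume = 63.7 + 70.1
= 133.8 mL

133.8


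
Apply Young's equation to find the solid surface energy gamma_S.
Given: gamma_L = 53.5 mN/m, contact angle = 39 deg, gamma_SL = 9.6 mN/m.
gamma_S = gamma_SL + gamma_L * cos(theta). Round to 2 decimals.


theta_rad = 39 * pi/180 = 0.680678
gamma_S = 9.6 + 53.5 * cos(0.680678)
= 51.18 mN/m

51.18


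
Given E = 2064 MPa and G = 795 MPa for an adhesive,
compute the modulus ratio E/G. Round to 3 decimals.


E/G ratio = 2064 / 795 = 2.596

2.596


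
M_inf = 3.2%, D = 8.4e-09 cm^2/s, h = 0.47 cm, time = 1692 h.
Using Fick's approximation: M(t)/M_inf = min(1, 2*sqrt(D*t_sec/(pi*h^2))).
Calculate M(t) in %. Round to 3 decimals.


t = 6091200 s
ratio = min(1, 2*sqrt(8.4e-09*6091200/(pi*0.2209)))
= 0.543061
M(t) = 3.2 * 0.543061 = 1.738%

1.738


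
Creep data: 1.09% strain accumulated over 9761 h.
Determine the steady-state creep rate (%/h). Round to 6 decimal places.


Rate = 1.09 / 9761 = 0.000112 %/h

0.000112


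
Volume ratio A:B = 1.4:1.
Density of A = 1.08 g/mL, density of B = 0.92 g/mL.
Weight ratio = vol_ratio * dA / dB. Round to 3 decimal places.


Wt ratio = 1.4 * 1.08 / 0.92
= 1.643

1.643


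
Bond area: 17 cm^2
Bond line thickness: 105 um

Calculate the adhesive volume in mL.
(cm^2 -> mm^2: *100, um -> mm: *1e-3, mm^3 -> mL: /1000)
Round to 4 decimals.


V = 17*100 * 105*1e-3 / 1000
= 0.1785 mL

0.1785


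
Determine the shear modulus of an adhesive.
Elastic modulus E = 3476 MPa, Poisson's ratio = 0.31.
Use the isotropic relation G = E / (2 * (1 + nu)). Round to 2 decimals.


G = 3476 / (2*(1+0.31)) = 3476 / 2.62
= 1326.72 MPa

1326.72


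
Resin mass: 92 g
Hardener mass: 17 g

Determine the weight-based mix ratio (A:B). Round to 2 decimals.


Ratio = 92 / 17 = 5.41

5.41


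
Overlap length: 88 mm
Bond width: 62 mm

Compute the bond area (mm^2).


Bond area = 88 * 62 = 5456 mm^2

5456


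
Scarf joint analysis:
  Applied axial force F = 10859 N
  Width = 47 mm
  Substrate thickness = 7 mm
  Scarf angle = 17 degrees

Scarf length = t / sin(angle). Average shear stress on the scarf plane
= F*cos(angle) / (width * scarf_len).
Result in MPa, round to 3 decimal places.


Scarf length = 7 / sin(17 deg) = 23.9421 mm
cos(17 deg) = 0.956305
Shear = 10859 * 0.956305 / (47 * 23.9421)
= 9.228 MPa

9.228


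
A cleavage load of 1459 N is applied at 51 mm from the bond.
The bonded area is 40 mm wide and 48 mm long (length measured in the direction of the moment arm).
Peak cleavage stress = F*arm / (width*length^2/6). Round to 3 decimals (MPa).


Moment = 1459 * 51 = 74409 N*mm
Section modulus = 40 * 2304 / 6 = 92160 / 6 mm^3
Stress = 74409 / (92160 / 6) = 446454 / 92160
= 4.844 MPa

4.844
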